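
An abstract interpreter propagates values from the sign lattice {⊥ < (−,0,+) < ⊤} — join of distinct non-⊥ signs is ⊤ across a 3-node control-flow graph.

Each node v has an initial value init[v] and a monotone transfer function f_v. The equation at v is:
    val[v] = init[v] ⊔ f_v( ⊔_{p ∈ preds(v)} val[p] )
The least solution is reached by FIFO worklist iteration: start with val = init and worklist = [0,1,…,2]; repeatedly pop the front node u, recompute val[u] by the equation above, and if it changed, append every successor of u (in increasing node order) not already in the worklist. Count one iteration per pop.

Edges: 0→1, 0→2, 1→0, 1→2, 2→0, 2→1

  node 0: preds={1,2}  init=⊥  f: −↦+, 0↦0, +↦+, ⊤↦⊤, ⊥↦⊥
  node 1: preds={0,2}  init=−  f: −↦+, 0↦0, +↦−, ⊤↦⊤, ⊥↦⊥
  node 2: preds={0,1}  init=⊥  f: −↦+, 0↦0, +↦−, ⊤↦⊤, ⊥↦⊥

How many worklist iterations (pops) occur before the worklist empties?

7

Trace (7 dequeues):
  [1] u=0 | in − | out + | prev ⊥ | push {}
  [2] u=1 | in + | out − | ==
  [3] u=2 | in ⊤ | out ⊤ | prev ⊥ | push {0,1}
  [4] u=0 | in ⊤ | out ⊤ | prev + | push {2}
  [5] u=1 | in ⊤ | out ⊤ | prev − | push {0}
  [6] u=2 | in ⊤ | out ⊤ | ==
  [7] u=0 | in ⊤ | out ⊤ | ==

Converged values:
  [0] ⊤
  [1] ⊤
  [2] ⊤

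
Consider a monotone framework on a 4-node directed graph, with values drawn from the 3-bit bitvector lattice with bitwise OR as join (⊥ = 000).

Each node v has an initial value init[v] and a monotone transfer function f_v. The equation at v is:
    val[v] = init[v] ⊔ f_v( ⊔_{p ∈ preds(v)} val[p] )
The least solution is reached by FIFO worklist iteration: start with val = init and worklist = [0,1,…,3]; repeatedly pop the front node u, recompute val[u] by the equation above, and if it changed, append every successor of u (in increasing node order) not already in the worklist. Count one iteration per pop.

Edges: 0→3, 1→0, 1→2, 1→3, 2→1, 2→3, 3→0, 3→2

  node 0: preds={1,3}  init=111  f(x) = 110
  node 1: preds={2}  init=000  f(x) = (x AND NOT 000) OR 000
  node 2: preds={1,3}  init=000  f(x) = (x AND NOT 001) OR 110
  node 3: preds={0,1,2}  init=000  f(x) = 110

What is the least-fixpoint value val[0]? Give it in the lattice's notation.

111

Worklist (8 pops):
  #1 pop 0: in=000 → 111 (no change)
  #2 pop 1: in=000 → 000 (no change)
  #3 pop 2: in=000 → 110 (was 000); enqueue [1]
  #4 pop 3: in=111 → 110 (was 000); enqueue [0,2]
  #5 pop 1: in=110 → 110 (was 000); enqueue [3]
  #6 pop 0: in=110 → 111 (no change)
  #7 pop 2: in=110 → 110 (no change)
  #8 pop 3: in=111 → 110 (no change)

Fixpoint:
  val[0] = 111
  val[1] = 110
  val[2] = 110
  val[3] = 110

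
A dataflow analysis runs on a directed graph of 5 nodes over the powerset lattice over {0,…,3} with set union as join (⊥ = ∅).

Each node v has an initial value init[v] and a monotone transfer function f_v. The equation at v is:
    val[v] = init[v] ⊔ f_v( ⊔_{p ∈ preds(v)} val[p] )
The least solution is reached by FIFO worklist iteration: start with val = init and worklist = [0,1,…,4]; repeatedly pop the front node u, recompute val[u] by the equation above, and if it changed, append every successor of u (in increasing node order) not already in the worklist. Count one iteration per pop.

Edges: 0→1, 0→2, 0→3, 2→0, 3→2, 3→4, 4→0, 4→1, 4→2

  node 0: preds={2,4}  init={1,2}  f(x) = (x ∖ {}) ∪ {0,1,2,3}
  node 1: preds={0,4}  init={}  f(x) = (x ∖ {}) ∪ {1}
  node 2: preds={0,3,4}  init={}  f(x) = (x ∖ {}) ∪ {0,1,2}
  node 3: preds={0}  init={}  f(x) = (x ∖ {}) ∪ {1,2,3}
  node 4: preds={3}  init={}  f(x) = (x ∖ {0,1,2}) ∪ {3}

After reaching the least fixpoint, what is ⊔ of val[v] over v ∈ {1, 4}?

{0,1,2,3}

Trace (8 dequeues):
  [1] u=0 | in {} | out {0,1,2,3} | prev {1,2} | push {}
  [2] u=1 | in {0,1,2,3} | out {0,1,2,3} | prev {} | push {}
  [3] u=2 | in {0,1,2,3} | out {0,1,2,3} | prev {} | push {0}
  [4] u=3 | in {0,1,2,3} | out {0,1,2,3} | prev {} | push {2}
  [5] u=4 | in {0,1,2,3} | out {3} | prev {} | push {1}
  [6] u=0 | in {0,1,2,3} | out {0,1,2,3} | ==
  [7] u=2 | in {0,1,2,3} | out {0,1,2,3} | ==
  [8] u=1 | in {0,1,2,3} | out {0,1,2,3} | ==

Converged values:
  [0] {0,1,2,3}
  [1] {0,1,2,3}
  [2] {0,1,2,3}
  [3] {0,1,2,3}
  [4] {3}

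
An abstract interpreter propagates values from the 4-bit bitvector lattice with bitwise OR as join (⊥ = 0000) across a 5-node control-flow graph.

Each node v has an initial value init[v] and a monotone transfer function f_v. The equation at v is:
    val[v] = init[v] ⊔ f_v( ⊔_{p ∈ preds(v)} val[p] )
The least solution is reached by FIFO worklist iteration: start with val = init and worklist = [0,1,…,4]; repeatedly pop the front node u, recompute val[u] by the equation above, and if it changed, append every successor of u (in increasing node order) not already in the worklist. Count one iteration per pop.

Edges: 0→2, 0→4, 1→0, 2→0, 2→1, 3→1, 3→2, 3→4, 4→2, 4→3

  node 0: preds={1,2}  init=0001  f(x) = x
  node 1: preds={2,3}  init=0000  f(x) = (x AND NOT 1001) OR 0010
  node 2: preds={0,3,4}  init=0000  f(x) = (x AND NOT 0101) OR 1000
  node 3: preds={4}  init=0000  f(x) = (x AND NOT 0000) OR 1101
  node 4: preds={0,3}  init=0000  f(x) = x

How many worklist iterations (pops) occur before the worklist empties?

17

Iteration log — 17 steps:
  step 1. node 0  ⊔preds=0000  new=0001  stable
  step 2. node 1  ⊔preds=0000  new=0010  old=0000  +wl: 0
  step 3. node 2  ⊔preds=0001  new=1000  old=0000  +wl: 1
  step 4. node 3  ⊔preds=0000  new=1101  old=0000  +wl: 2
  step 5. node 4  ⊔preds=1101  new=1101  old=0000  +wl: 3
  step 6. node 0  ⊔preds=1010  new=1011  old=0001  +wl: 4
  step 7. node 1  ⊔preds=1101  new=0110  old=0010  +wl: 0
  step 8. node 2  ⊔preds=1111  new=1010  old=1000  +wl: 1
  step 9. node 3  ⊔preds=1101  new=1101  stable
  step 10. node 4  ⊔preds=1111  new=1111  old=1101  +wl: 2,3
  step 11. node 0  ⊔preds=1110  new=1111  old=1011  +wl: 4
  step 12. node 1  ⊔preds=1111  new=0110  stable
  step 13. node 2  ⊔preds=1111  new=1010  stable
  step 14. node 3  ⊔preds=1111  new=1111  old=1101  +wl: 1,2
  step 15. node 4  ⊔preds=1111  new=1111  stable
  step 16. node 1  ⊔preds=1111  new=0110  stable
  step 17. node 2  ⊔preds=1111  new=1010  stable

Least fixpoint reached:
  node 0: 1111
  node 1: 0110
  node 2: 1010
  node 3: 1111
  node 4: 1111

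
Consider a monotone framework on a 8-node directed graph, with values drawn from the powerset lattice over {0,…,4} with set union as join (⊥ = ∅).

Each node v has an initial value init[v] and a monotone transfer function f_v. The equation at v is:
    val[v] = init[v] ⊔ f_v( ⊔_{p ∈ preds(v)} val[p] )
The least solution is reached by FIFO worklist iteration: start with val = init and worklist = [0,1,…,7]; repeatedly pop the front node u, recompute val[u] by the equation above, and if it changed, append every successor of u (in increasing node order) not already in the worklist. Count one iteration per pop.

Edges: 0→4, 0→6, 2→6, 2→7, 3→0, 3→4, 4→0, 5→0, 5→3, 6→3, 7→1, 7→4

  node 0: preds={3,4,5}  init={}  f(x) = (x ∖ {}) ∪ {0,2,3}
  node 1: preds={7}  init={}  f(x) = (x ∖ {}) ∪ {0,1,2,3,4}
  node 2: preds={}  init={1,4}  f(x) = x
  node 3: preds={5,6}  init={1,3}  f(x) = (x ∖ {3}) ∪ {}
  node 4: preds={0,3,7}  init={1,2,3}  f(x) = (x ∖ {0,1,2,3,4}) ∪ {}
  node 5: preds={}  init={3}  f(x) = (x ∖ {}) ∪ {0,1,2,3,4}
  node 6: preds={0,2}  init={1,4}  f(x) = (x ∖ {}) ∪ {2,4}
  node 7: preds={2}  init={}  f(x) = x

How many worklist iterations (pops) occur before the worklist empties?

14

Worklist (14 pops):
  #1 pop 0: in={1,2,3} → {0,1,2,3} (was {}); enqueue []
  #2 pop 1: in={} → {0,1,2,3,4} (was {}); enqueue []
  #3 pop 2: in={} → {1,4} (no change)
  #4 pop 3: in={1,3,4} → {1,3,4} (was {1,3}); enqueue [0]
  #5 pop 4: in={0,1,2,3,4} → {1,2,3} (no change)
  #6 pop 5: in={} → {0,1,2,3,4} (was {3}); enqueue [3]
  #7 pop 6: in={0,1,2,3,4} → {0,1,2,3,4} (was {1,4}); enqueue []
  #8 pop 7: in={1,4} → {1,4} (was {}); enqueue [1,4]
  #9 pop 0: in={0,1,2,3,4} → {0,1,2,3,4} (was {0,1,2,3}); enqueue [6]
  #10 pop 3: in={0,1,2,3,4} → {0,1,2,3,4} (was {1,3,4}); enqueue [0]
  #11 pop 1: in={1,4} → {0,1,2,3,4} (no change)
  #12 pop 4: in={0,1,2,3,4} → {1,2,3} (no change)
  #13 pop 6: in={0,1,2,3,4} → {0,1,2,3,4} (no change)
  #14 pop 0: in={0,1,2,3,4} → {0,1,2,3,4} (no change)

Fixpoint:
  val[0] = {0,1,2,3,4}
  val[1] = {0,1,2,3,4}
  val[2] = {1,4}
  val[3] = {0,1,2,3,4}
  val[4] = {1,2,3}
  val[5] = {0,1,2,3,4}
  val[6] = {0,1,2,3,4}
  val[7] = {1,4}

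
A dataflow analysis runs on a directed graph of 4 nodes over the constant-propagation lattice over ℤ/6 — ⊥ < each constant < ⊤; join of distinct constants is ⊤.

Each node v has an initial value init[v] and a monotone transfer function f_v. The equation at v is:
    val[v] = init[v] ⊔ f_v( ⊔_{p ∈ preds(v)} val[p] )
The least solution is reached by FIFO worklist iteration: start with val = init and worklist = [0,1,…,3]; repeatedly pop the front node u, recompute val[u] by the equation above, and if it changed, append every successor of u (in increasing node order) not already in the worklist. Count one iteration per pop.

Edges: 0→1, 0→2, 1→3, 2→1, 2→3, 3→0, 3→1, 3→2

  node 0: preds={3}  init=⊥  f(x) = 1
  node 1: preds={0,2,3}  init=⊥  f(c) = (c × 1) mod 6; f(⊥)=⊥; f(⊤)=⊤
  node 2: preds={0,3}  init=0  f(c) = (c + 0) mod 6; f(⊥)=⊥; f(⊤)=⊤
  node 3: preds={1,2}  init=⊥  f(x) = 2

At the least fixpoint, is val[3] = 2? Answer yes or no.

yes

Iteration log — 7 steps:
  step 1. node 0  ⊔preds=⊥  new=1  old=⊥  +wl: 
  step 2. node 1  ⊔preds=⊤  new=⊤  old=⊥  +wl: 
  step 3. node 2  ⊔preds=1  new=⊤  old=0  +wl: 1
  step 4. node 3  ⊔preds=⊤  new=2  old=⊥  +wl: 0,2
  step 5. node 1  ⊔preds=⊤  new=⊤  stable
  step 6. node 0  ⊔preds=2  new=1  stable
  step 7. node 2  ⊔preds=⊤  new=⊤  stable

Least fixpoint reached:
  node 0: 1
  node 1: ⊤
  node 2: ⊤
  node 3: 2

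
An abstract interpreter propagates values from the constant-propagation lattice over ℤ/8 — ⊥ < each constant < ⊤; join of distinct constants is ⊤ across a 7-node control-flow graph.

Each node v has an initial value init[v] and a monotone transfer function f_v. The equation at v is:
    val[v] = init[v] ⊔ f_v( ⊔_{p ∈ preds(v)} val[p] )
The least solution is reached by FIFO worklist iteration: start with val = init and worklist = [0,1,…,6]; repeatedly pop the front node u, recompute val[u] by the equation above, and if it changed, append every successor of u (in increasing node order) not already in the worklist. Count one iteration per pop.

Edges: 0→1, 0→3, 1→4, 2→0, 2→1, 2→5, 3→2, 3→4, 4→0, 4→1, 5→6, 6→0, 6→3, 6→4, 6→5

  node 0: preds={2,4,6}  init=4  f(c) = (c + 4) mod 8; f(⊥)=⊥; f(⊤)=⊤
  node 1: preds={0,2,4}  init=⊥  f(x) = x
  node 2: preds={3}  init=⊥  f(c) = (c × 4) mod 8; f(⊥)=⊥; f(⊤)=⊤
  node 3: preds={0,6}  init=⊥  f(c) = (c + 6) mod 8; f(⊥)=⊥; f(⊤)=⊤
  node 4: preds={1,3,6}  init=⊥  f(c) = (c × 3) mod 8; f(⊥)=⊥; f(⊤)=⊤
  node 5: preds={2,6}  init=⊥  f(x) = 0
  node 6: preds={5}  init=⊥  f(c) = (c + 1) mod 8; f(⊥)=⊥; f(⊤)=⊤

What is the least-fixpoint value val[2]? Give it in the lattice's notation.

Iteration log — 17 steps:
  step 1. node 0  ⊔preds=⊥  new=4  stable
  step 2. node 1  ⊔preds=4  new=4  old=⊥  +wl: 
  step 3. node 2  ⊔preds=⊥  new=⊥  stable
  step 4. node 3  ⊔preds=4  new=2  old=⊥  +wl: 2
  step 5. node 4  ⊔preds=⊤  new=⊤  old=⊥  +wl: 0,1
  step 6. node 5  ⊔preds=⊥  new=0  old=⊥  +wl: 
  step 7. node 6  ⊔preds=0  new=1  old=⊥  +wl: 3,4,5
  step 8. node 2  ⊔preds=2  new=0  old=⊥  +wl: 
  step 9. node 0  ⊔preds=⊤  new=⊤  old=4  +wl: 
  step 10. node 1  ⊔preds=⊤  new=⊤  old=4  +wl: 
  step 11. node 3  ⊔preds=⊤  new=⊤  old=2  +wl: 2
  step 12. node 4  ⊔preds=⊤  new=⊤  stable
  step 13. node 5  ⊔preds=⊤  new=0  stable
  step 14. node 2  ⊔preds=⊤  new=⊤  old=0  +wl: 0,1,5
  step 15. node 0  ⊔preds=⊤  new=⊤  stable
  step 16. node 1  ⊔preds=⊤  new=⊤  stable
  step 17. node 5  ⊔preds=⊤  new=0  stable

Least fixpoint reached:
  node 0: ⊤
  node 1: ⊤
  node 2: ⊤
  node 3: ⊤
  node 4: ⊤
  node 5: 0
  node 6: 1

⊤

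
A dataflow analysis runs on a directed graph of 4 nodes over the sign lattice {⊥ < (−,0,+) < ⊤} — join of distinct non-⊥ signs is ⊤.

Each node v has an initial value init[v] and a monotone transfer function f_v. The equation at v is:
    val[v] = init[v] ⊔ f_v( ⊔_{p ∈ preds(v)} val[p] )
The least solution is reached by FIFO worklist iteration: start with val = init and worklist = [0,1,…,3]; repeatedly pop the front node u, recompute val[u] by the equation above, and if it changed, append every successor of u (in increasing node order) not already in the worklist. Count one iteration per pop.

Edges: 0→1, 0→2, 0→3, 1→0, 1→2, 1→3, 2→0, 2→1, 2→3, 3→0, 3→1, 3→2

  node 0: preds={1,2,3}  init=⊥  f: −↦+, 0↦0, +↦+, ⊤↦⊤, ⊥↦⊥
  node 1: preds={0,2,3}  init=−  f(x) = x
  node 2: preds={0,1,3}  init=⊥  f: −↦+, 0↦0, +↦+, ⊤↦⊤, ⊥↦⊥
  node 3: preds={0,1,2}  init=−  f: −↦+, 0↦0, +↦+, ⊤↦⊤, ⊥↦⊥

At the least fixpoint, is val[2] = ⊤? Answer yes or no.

yes

Trace (8 dequeues):
  [1] u=0 | in − | out + | prev ⊥ | push {}
  [2] u=1 | in ⊤ | out ⊤ | prev − | push {0}
  [3] u=2 | in ⊤ | out ⊤ | prev ⊥ | push {1}
  [4] u=3 | in ⊤ | out ⊤ | prev − | push {2}
  [5] u=0 | in ⊤ | out ⊤ | prev + | push {3}
  [6] u=1 | in ⊤ | out ⊤ | ==
  [7] u=2 | in ⊤ | out ⊤ | ==
  [8] u=3 | in ⊤ | out ⊤ | ==

Converged values:
  [0] ⊤
  [1] ⊤
  [2] ⊤
  [3] ⊤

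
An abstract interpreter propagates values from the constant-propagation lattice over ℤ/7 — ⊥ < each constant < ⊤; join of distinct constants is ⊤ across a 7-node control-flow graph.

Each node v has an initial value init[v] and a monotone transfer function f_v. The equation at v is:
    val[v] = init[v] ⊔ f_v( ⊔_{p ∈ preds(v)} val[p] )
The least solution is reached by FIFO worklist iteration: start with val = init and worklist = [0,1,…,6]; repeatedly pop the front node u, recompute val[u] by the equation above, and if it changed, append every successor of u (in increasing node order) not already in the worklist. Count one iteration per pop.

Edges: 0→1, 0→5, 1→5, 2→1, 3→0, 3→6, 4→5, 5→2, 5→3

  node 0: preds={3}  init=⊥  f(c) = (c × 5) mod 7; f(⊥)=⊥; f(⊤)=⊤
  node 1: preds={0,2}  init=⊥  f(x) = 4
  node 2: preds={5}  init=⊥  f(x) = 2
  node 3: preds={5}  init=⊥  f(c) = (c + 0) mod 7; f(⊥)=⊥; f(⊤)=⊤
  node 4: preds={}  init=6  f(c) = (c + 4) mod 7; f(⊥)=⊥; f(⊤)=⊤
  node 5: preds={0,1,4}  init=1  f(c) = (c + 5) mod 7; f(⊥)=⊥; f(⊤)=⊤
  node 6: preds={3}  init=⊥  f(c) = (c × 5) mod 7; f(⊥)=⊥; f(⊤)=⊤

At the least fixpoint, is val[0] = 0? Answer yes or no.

Trace (17 dequeues):
  [1] u=0 | in ⊥ | out ⊥ | ==
  [2] u=1 | in ⊥ | out 4 | prev ⊥ | push {}
  [3] u=2 | in 1 | out 2 | prev ⊥ | push {1}
  [4] u=3 | in 1 | out 1 | prev ⊥ | push {0}
  [5] u=4 | in ⊥ | out 6 | ==
  [6] u=5 | in ⊤ | out ⊤ | prev 1 | push {2,3}
  [7] u=6 | in 1 | out 5 | prev ⊥ | push {}
  [8] u=1 | in 2 | out 4 | ==
  [9] u=0 | in 1 | out 5 | prev ⊥ | push {1,5}
  [10] u=2 | in ⊤ | out 2 | ==
  [11] u=3 | in ⊤ | out ⊤ | prev 1 | push {0,6}
  [12] u=1 | in ⊤ | out 4 | ==
  [13] u=5 | in ⊤ | out ⊤ | ==
  [14] u=0 | in ⊤ | out ⊤ | prev 5 | push {1,5}
  [15] u=6 | in ⊤ | out ⊤ | prev 5 | push {}
  [16] u=1 | in ⊤ | out 4 | ==
  [17] u=5 | in ⊤ | out ⊤ | ==

Converged values:
  [0] ⊤
  [1] 4
  [2] 2
  [3] ⊤
  [4] 6
  [5] ⊤
  [6] ⊤

no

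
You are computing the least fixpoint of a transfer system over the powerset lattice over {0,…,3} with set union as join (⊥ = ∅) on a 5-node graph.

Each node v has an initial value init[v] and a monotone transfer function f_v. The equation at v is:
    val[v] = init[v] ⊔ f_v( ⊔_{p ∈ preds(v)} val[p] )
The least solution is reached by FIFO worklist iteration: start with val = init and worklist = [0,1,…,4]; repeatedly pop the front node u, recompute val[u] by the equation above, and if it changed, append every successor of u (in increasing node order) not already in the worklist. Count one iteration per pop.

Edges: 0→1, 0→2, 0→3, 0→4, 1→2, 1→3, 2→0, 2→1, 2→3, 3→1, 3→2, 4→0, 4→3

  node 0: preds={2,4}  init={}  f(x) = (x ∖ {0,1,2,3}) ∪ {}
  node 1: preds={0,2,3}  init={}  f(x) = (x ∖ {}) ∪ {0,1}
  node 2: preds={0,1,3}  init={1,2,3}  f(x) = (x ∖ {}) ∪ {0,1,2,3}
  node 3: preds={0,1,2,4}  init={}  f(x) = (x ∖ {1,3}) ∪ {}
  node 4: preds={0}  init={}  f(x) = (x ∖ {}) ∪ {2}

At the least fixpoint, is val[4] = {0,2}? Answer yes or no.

Iteration log — 9 steps:
  step 1. node 0  ⊔preds={1,2,3}  new={}  stable
  step 2. node 1  ⊔preds={1,2,3}  new={0,1,2,3}  old={}  +wl: 
  step 3. node 2  ⊔preds={0,1,2,3}  new={0,1,2,3}  old={1,2,3}  +wl: 0,1
  step 4. node 3  ⊔preds={0,1,2,3}  new={0,2}  old={}  +wl: 2
  step 5. node 4  ⊔preds={}  new={2}  old={}  +wl: 3
  step 6. node 0  ⊔preds={0,1,2,3}  new={}  stable
  step 7. node 1  ⊔preds={0,1,2,3}  new={0,1,2,3}  stable
  step 8. node 2  ⊔preds={0,1,2,3}  new={0,1,2,3}  stable
  step 9. node 3  ⊔preds={0,1,2,3}  new={0,2}  stable

Least fixpoint reached:
  node 0: {}
  node 1: {0,1,2,3}
  node 2: {0,1,2,3}
  node 3: {0,2}
  node 4: {2}

no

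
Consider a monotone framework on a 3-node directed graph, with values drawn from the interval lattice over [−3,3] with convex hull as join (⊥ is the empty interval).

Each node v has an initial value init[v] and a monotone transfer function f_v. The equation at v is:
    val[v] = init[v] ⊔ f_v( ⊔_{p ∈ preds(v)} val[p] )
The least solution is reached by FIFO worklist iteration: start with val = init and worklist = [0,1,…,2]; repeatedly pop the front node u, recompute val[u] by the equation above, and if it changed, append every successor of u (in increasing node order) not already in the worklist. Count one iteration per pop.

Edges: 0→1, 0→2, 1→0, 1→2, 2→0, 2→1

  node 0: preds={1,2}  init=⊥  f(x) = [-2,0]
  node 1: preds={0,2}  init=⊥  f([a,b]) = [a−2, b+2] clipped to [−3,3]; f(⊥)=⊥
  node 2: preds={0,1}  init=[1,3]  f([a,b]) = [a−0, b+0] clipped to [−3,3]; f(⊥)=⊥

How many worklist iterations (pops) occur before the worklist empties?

Iteration log — 5 steps:
  step 1. node 0  ⊔preds=[1,3]  new=[-2,0]  old=⊥  +wl: 
  step 2. node 1  ⊔preds=[-2,3]  new=[-3,3]  old=⊥  +wl: 0
  step 3. node 2  ⊔preds=[-3,3]  new=[-3,3]  old=[1,3]  +wl: 1
  step 4. node 0  ⊔preds=[-3,3]  new=[-2,0]  stable
  step 5. node 1  ⊔preds=[-3,3]  new=[-3,3]  stable

Least fixpoint reached:
  node 0: [-2,0]
  node 1: [-3,3]
  node 2: [-3,3]

5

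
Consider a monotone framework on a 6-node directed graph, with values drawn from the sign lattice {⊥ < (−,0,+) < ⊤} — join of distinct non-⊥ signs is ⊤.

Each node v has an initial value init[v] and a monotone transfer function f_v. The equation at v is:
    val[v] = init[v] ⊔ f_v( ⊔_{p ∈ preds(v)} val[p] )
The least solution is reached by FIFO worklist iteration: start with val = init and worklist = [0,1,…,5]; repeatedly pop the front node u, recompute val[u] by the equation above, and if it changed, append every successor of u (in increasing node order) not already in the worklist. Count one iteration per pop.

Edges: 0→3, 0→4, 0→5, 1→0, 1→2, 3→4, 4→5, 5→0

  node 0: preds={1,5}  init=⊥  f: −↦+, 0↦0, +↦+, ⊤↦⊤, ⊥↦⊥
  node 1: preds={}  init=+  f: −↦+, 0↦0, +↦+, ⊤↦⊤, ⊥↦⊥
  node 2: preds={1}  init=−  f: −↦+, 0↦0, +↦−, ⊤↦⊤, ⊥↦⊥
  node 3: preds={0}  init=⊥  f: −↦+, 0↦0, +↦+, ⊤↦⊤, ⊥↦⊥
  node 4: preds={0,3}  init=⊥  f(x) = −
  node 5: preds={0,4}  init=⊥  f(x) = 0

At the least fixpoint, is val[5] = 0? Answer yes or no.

Worklist (10 pops):
  #1 pop 0: in=+ → + (was ⊥); enqueue []
  #2 pop 1: in=⊥ → + (no change)
  #3 pop 2: in=+ → − (no change)
  #4 pop 3: in=+ → + (was ⊥); enqueue []
  #5 pop 4: in=+ → − (was ⊥); enqueue []
  #6 pop 5: in=⊤ → 0 (was ⊥); enqueue [0]
  #7 pop 0: in=⊤ → ⊤ (was +); enqueue [3,4,5]
  #8 pop 3: in=⊤ → ⊤ (was +); enqueue []
  #9 pop 4: in=⊤ → − (no change)
  #10 pop 5: in=⊤ → 0 (no change)

Fixpoint:
  val[0] = ⊤
  val[1] = +
  val[2] = −
  val[3] = ⊤
  val[4] = −
  val[5] = 0

yes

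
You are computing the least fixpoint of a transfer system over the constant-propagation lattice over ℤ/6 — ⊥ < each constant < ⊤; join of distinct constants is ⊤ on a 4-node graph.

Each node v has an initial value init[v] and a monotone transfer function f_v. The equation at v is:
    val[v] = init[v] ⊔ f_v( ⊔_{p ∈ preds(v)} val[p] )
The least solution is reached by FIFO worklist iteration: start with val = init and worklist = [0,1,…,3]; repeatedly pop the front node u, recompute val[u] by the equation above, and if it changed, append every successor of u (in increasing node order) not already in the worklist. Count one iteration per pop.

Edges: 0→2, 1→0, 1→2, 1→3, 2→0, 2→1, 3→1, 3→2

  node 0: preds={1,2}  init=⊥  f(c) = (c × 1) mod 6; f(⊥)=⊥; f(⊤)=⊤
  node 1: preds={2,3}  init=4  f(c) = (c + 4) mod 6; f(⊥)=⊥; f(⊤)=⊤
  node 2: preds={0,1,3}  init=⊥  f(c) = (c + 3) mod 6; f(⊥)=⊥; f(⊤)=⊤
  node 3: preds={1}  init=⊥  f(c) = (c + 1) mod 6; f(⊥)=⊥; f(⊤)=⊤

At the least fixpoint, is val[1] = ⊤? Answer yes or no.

Iteration log — 11 steps:
  step 1. node 0  ⊔preds=4  new=4  old=⊥  +wl: 
  step 2. node 1  ⊔preds=⊥  new=4  stable
  step 3. node 2  ⊔preds=4  new=1  old=⊥  +wl: 0,1
  step 4. node 3  ⊔preds=4  new=5  old=⊥  +wl: 2
  step 5. node 0  ⊔preds=⊤  new=⊤  old=4  +wl: 
  step 6. node 1  ⊔preds=⊤  new=⊤  old=4  +wl: 0,3
  step 7. node 2  ⊔preds=⊤  new=⊤  old=1  +wl: 1
  step 8. node 0  ⊔preds=⊤  new=⊤  stable
  step 9. node 3  ⊔preds=⊤  new=⊤  old=5  +wl: 2
  step 10. node 1  ⊔preds=⊤  new=⊤  stable
  step 11. node 2  ⊔preds=⊤  new=⊤  stable

Least fixpoint reached:
  node 0: ⊤
  node 1: ⊤
  node 2: ⊤
  node 3: ⊤

yes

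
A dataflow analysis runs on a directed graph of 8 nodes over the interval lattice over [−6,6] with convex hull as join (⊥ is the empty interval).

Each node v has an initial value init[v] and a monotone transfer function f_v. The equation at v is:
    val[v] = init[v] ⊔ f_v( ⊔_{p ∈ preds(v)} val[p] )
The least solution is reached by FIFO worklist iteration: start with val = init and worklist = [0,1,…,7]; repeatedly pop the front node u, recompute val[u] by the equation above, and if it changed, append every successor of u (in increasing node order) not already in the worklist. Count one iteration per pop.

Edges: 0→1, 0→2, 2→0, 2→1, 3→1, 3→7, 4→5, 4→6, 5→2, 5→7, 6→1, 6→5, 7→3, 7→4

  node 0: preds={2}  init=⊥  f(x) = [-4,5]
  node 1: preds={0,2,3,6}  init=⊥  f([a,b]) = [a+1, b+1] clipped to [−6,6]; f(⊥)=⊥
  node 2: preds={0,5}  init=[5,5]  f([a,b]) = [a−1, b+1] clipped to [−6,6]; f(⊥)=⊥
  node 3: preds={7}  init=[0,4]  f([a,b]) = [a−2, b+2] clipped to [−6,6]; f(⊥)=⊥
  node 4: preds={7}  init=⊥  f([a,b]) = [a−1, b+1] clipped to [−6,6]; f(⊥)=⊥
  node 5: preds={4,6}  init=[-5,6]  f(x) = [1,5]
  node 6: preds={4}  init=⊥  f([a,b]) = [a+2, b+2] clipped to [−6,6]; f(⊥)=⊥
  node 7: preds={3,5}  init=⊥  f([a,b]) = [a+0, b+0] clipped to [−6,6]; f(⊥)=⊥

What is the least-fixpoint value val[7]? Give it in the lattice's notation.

[-6,6]

Iteration log — 20 steps:
  step 1. node 0  ⊔preds=[5,5]  new=[-4,5]  old=⊥  +wl: 
  step 2. node 1  ⊔preds=[-4,5]  new=[-3,6]  old=⊥  +wl: 
  step 3. node 2  ⊔preds=[-5,6]  new=[-6,6]  old=[5,5]  +wl: 0,1
  step 4. node 3  ⊔preds=⊥  new=[0,4]  stable
  step 5. node 4  ⊔preds=⊥  new=⊥  stable
  step 6. node 5  ⊔preds=⊥  new=[-5,6]  stable
  step 7. node 6  ⊔preds=⊥  new=⊥  stable
  step 8. node 7  ⊔preds=[-5,6]  new=[-5,6]  old=⊥  +wl: 3,4
  step 9. node 0  ⊔preds=[-6,6]  new=[-4,5]  stable
  step 10. node 1  ⊔preds=[-6,6]  new=[-5,6]  old=[-3,6]  +wl: 
  step 11. node 3  ⊔preds=[-5,6]  new=[-6,6]  old=[0,4]  +wl: 1,7
  step 12. node 4  ⊔preds=[-5,6]  new=[-6,6]  old=⊥  +wl: 5,6
  step 13. node 1  ⊔preds=[-6,6]  new=[-5,6]  stable
  step 14. node 7  ⊔preds=[-6,6]  new=[-6,6]  old=[-5,6]  +wl: 3,4
  step 15. node 5  ⊔preds=[-6,6]  new=[-5,6]  stable
  step 16. node 6  ⊔preds=[-6,6]  new=[-4,6]  old=⊥  +wl: 1,5
  step 17. node 3  ⊔preds=[-6,6]  new=[-6,6]  stable
  step 18. node 4  ⊔preds=[-6,6]  new=[-6,6]  stable
  step 19. node 1  ⊔preds=[-6,6]  new=[-5,6]  stable
  step 20. node 5  ⊔preds=[-6,6]  new=[-5,6]  stable

Least fixpoint reached:
  node 0: [-4,5]
  node 1: [-5,6]
  node 2: [-6,6]
  node 3: [-6,6]
  node 4: [-6,6]
  node 5: [-5,6]
  node 6: [-4,6]
  node 7: [-6,6]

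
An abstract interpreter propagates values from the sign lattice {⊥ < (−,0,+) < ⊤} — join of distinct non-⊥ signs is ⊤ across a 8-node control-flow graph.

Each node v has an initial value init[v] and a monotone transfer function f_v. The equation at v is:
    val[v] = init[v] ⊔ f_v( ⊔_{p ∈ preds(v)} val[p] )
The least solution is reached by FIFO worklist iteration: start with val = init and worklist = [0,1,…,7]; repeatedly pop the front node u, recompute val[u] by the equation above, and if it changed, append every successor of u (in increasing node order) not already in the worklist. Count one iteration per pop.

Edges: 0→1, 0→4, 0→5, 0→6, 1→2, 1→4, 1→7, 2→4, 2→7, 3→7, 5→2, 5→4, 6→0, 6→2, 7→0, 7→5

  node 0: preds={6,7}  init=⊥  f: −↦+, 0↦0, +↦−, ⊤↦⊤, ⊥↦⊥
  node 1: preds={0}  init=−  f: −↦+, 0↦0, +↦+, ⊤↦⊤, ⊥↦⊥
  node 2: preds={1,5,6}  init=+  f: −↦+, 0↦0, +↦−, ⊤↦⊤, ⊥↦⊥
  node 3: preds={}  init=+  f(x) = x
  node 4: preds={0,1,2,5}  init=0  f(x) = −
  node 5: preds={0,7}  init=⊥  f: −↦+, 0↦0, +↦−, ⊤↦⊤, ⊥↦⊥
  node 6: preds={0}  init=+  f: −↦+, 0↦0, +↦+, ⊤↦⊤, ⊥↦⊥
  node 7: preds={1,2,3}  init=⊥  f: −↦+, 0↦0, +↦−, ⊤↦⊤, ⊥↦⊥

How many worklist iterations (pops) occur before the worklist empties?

17

Trace (17 dequeues):
  [1] u=0 | in + | out − | prev ⊥ | push {}
  [2] u=1 | in − | out ⊤ | prev − | push {}
  [3] u=2 | in ⊤ | out ⊤ | prev + | push {}
  [4] u=3 | in ⊥ | out + | ==
  [5] u=4 | in ⊤ | out ⊤ | prev 0 | push {}
  [6] u=5 | in − | out + | prev ⊥ | push {2,4}
  [7] u=6 | in − | out + | ==
  [8] u=7 | in ⊤ | out ⊤ | prev ⊥ | push {0,5}
  [9] u=2 | in ⊤ | out ⊤ | ==
  [10] u=4 | in ⊤ | out ⊤ | ==
  [11] u=0 | in ⊤ | out ⊤ | prev − | push {1,4,6}
  [12] u=5 | in ⊤ | out ⊤ | prev + | push {2}
  [13] u=1 | in ⊤ | out ⊤ | ==
  [14] u=4 | in ⊤ | out ⊤ | ==
  [15] u=6 | in ⊤ | out ⊤ | prev + | push {0}
  [16] u=2 | in ⊤ | out ⊤ | ==
  [17] u=0 | in ⊤ | out ⊤ | ==

Converged values:
  [0] ⊤
  [1] ⊤
  [2] ⊤
  [3] +
  [4] ⊤
  [5] ⊤
  [6] ⊤
  [7] ⊤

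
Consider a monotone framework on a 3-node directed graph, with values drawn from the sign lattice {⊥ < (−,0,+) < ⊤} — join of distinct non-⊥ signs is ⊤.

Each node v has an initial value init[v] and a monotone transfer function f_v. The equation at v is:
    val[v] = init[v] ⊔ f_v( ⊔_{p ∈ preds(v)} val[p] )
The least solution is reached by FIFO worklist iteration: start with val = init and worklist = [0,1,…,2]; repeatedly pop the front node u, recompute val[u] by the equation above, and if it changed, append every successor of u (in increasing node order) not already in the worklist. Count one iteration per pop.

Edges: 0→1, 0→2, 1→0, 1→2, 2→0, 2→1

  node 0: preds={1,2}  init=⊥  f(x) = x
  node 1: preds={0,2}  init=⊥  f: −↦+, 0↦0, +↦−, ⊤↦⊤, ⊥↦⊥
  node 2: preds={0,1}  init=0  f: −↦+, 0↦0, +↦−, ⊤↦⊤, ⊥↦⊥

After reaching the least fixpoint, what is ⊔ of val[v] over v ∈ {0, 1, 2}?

0

Iteration log — 4 steps:
  step 1. node 0  ⊔preds=0  new=0  old=⊥  +wl: 
  step 2. node 1  ⊔preds=0  new=0  old=⊥  +wl: 0
  step 3. node 2  ⊔preds=0  new=0  stable
  step 4. node 0  ⊔preds=0  new=0  stable

Least fixpoint reached:
  node 0: 0
  node 1: 0
  node 2: 0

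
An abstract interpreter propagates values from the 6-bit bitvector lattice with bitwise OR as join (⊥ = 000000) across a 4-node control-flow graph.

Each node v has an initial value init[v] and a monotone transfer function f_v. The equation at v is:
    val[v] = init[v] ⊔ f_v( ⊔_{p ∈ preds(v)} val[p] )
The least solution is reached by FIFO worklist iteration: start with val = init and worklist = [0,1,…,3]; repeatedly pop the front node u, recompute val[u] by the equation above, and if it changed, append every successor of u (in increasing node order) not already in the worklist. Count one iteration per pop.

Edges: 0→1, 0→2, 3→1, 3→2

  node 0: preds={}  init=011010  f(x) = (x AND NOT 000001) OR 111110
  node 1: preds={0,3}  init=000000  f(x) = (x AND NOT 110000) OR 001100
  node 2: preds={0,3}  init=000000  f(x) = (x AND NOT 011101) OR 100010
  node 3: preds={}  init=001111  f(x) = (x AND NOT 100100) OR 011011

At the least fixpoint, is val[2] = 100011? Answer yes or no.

no

Trace (6 dequeues):
  [1] u=0 | in 000000 | out 111110 | prev 011010 | push {}
  [2] u=1 | in 111111 | out 001111 | prev 000000 | push {}
  [3] u=2 | in 111111 | out 100010 | prev 000000 | push {}
  [4] u=3 | in 000000 | out 011111 | prev 001111 | push {1,2}
  [5] u=1 | in 111111 | out 001111 | ==
  [6] u=2 | in 111111 | out 100010 | ==

Converged values:
  [0] 111110
  [1] 001111
  [2] 100010
  [3] 011111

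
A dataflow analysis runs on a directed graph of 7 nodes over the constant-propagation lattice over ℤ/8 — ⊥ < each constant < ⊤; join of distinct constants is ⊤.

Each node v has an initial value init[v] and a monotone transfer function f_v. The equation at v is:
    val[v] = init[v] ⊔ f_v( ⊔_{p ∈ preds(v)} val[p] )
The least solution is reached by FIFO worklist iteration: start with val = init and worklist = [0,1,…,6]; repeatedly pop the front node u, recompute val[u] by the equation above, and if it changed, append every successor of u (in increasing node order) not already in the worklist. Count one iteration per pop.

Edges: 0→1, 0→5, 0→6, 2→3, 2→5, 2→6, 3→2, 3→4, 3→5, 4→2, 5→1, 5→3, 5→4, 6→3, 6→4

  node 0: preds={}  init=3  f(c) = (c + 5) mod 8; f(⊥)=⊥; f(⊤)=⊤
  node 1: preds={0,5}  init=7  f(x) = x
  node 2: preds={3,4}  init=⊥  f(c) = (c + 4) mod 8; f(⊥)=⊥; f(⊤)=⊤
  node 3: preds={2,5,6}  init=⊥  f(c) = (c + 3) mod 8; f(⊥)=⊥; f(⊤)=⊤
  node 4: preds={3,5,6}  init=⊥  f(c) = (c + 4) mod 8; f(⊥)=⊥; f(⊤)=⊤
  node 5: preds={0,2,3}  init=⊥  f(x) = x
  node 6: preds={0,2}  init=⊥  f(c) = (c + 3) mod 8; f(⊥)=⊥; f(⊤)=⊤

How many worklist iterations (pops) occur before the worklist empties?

17

Worklist (17 pops):
  #1 pop 0: in=⊥ → 3 (no change)
  #2 pop 1: in=3 → ⊤ (was 7); enqueue []
  #3 pop 2: in=⊥ → ⊥ (no change)
  #4 pop 3: in=⊥ → ⊥ (no change)
  #5 pop 4: in=⊥ → ⊥ (no change)
  #6 pop 5: in=3 → 3 (was ⊥); enqueue [1,3,4]
  #7 pop 6: in=3 → 6 (was ⊥); enqueue []
  #8 pop 1: in=3 → ⊤ (no change)
  #9 pop 3: in=⊤ → ⊤ (was ⊥); enqueue [2,5]
  #10 pop 4: in=⊤ → ⊤ (was ⊥); enqueue []
  #11 pop 2: in=⊤ → ⊤ (was ⊥); enqueue [3,6]
  #12 pop 5: in=⊤ → ⊤ (was 3); enqueue [1,4]
  #13 pop 3: in=⊤ → ⊤ (no change)
  #14 pop 6: in=⊤ → ⊤ (was 6); enqueue [3]
  #15 pop 1: in=⊤ → ⊤ (no change)
  #16 pop 4: in=⊤ → ⊤ (no change)
  #17 pop 3: in=⊤ → ⊤ (no change)

Fixpoint:
  val[0] = 3
  val[1] = ⊤
  val[2] = ⊤
  val[3] = ⊤
  val[4] = ⊤
  val[5] = ⊤
  val[6] = ⊤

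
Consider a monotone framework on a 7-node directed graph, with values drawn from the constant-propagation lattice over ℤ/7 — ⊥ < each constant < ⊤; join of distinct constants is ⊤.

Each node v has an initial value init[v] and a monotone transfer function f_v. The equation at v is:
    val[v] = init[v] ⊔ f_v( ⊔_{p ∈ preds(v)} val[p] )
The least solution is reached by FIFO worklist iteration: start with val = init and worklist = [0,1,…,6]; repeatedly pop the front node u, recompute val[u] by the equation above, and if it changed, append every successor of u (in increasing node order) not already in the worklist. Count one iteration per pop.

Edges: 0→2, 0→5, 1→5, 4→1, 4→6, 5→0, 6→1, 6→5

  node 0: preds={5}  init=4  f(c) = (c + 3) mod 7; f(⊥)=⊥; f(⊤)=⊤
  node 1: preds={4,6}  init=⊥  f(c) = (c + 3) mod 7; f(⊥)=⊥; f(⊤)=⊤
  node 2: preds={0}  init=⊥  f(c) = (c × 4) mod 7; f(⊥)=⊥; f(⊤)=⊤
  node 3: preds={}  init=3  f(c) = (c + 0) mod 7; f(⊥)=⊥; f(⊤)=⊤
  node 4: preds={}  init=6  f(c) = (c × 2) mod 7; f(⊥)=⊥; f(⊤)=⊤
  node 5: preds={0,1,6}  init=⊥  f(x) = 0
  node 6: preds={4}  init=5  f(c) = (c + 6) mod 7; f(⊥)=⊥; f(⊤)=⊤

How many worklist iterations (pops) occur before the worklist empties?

Trace (10 dequeues):
  [1] u=0 | in ⊥ | out 4 | ==
  [2] u=1 | in ⊤ | out ⊤ | prev ⊥ | push {}
  [3] u=2 | in 4 | out 2 | prev ⊥ | push {}
  [4] u=3 | in ⊥ | out 3 | ==
  [5] u=4 | in ⊥ | out 6 | ==
  [6] u=5 | in ⊤ | out 0 | prev ⊥ | push {0}
  [7] u=6 | in 6 | out 5 | ==
  [8] u=0 | in 0 | out ⊤ | prev 4 | push {2,5}
  [9] u=2 | in ⊤ | out ⊤ | prev 2 | push {}
  [10] u=5 | in ⊤ | out 0 | ==

Converged values:
  [0] ⊤
  [1] ⊤
  [2] ⊤
  [3] 3
  [4] 6
  [5] 0
  [6] 5

10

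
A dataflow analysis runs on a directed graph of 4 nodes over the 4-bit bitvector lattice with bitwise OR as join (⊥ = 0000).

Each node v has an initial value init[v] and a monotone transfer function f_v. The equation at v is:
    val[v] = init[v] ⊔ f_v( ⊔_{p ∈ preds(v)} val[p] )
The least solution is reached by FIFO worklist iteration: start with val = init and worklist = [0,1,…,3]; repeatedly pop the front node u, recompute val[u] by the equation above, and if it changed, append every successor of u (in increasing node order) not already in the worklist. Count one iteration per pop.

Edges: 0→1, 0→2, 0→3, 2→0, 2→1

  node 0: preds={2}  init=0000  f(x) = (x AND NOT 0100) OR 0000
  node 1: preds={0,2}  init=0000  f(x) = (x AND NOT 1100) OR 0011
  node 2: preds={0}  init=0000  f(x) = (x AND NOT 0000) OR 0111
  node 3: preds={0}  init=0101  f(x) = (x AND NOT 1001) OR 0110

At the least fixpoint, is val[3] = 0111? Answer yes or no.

Worklist (8 pops):
  #1 pop 0: in=0000 → 0000 (no change)
  #2 pop 1: in=0000 → 0011 (was 0000); enqueue []
  #3 pop 2: in=0000 → 0111 (was 0000); enqueue [0,1]
  #4 pop 3: in=0000 → 0111 (was 0101); enqueue []
  #5 pop 0: in=0111 → 0011 (was 0000); enqueue [2,3]
  #6 pop 1: in=0111 → 0011 (no change)
  #7 pop 2: in=0011 → 0111 (no change)
  #8 pop 3: in=0011 → 0111 (no change)

Fixpoint:
  val[0] = 0011
  val[1] = 0011
  val[2] = 0111
  val[3] = 0111

yes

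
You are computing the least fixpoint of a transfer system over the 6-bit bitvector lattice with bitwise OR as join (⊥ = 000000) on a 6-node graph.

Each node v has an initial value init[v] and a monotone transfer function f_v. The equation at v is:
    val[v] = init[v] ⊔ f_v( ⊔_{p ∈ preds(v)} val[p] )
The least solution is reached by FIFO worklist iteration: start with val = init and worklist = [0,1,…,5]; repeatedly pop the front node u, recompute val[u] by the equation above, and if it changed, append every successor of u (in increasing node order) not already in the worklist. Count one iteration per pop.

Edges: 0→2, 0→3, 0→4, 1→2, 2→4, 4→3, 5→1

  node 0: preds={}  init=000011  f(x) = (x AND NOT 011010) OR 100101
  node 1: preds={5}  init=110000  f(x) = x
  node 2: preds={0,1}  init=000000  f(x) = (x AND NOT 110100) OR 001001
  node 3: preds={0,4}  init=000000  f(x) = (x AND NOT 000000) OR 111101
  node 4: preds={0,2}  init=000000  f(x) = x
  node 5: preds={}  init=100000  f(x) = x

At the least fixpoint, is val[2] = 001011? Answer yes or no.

Trace (7 dequeues):
  [1] u=0 | in 000000 | out 100111 | prev 000011 | push {}
  [2] u=1 | in 100000 | out 110000 | ==
  [3] u=2 | in 110111 | out 001011 | prev 000000 | push {}
  [4] u=3 | in 100111 | out 111111 | prev 000000 | push {}
  [5] u=4 | in 101111 | out 101111 | prev 000000 | push {3}
  [6] u=5 | in 000000 | out 100000 | ==
  [7] u=3 | in 101111 | out 111111 | ==

Converged values:
  [0] 100111
  [1] 110000
  [2] 001011
  [3] 111111
  [4] 101111
  [5] 100000

yes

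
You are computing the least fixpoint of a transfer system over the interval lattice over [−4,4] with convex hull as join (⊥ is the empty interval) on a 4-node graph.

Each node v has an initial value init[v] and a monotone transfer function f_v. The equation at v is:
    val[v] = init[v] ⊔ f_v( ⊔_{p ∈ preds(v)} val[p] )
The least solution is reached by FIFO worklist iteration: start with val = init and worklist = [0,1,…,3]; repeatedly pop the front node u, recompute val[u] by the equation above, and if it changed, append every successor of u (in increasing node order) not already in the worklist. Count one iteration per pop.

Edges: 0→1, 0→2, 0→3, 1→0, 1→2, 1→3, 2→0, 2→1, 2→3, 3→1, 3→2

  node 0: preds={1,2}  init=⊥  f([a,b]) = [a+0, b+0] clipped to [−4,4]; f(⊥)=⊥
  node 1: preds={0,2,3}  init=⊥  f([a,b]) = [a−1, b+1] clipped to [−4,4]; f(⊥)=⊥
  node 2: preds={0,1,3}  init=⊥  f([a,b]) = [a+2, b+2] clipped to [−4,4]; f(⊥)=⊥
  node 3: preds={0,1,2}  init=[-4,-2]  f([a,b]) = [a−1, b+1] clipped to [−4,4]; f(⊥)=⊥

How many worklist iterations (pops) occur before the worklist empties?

13

Worklist (13 pops):
  #1 pop 0: in=⊥ → ⊥ (no change)
  #2 pop 1: in=[-4,-2] → [-4,-1] (was ⊥); enqueue [0]
  #3 pop 2: in=[-4,-1] → [-2,1] (was ⊥); enqueue [1]
  #4 pop 3: in=[-4,1] → [-4,2] (was [-4,-2]); enqueue [2]
  #5 pop 0: in=[-4,1] → [-4,1] (was ⊥); enqueue [3]
  #6 pop 1: in=[-4,2] → [-4,3] (was [-4,-1]); enqueue [0]
  #7 pop 2: in=[-4,3] → [-2,4] (was [-2,1]); enqueue [1]
  #8 pop 3: in=[-4,4] → [-4,4] (was [-4,2]); enqueue [2]
  #9 pop 0: in=[-4,4] → [-4,4] (was [-4,1]); enqueue [3]
  #10 pop 1: in=[-4,4] → [-4,4] (was [-4,3]); enqueue [0]
  #11 pop 2: in=[-4,4] → [-2,4] (no change)
  #12 pop 3: in=[-4,4] → [-4,4] (no change)
  #13 pop 0: in=[-4,4] → [-4,4] (no change)

Fixpoint:
  val[0] = [-4,4]
  val[1] = [-4,4]
  val[2] = [-2,4]
  val[3] = [-4,4]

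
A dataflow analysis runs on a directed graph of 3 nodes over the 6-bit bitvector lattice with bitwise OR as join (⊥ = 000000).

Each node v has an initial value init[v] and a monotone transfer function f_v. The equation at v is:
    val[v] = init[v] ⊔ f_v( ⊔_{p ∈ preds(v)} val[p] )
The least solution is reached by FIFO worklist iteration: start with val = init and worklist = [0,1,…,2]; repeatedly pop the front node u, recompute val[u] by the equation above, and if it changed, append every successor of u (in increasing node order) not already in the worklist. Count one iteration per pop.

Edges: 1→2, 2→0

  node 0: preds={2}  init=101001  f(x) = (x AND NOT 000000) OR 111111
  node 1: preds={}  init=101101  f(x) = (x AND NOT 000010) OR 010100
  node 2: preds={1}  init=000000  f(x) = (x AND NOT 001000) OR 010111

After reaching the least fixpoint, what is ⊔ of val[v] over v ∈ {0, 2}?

Iteration log — 4 steps:
  step 1. node 0  ⊔preds=000000  new=111111  old=101001  +wl: 
  step 2. node 1  ⊔preds=000000  new=111101  old=101101  +wl: 
  step 3. node 2  ⊔preds=111101  new=110111  old=000000  +wl: 0
  step 4. node 0  ⊔preds=110111  new=111111  stable

Least fixpoint reached:
  node 0: 111111
  node 1: 111101
  node 2: 110111

111111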